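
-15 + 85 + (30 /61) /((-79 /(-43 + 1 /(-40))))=1354483 /19276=70.27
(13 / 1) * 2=26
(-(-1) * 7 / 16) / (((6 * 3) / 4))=0.10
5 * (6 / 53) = 30 / 53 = 0.57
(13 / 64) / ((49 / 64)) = 13 / 49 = 0.27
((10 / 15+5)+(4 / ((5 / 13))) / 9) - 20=-593 / 45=-13.18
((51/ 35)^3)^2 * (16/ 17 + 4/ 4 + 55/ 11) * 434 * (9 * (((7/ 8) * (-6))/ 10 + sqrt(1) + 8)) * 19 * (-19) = -2085140147122906407/ 2626093750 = -794008266.89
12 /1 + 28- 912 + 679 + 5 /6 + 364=1031 /6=171.83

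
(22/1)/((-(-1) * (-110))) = -1/5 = -0.20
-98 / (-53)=1.85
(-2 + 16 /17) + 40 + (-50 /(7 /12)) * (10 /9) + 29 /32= -55.39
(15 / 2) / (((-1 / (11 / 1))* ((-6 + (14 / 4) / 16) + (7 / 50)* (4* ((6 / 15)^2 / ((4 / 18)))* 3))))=1650000 / 91433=18.05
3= 3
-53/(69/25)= -19.20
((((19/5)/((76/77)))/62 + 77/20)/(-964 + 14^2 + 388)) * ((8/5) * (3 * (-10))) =14553/29450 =0.49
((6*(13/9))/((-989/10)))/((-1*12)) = 65/8901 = 0.01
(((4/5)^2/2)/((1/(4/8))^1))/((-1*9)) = -4/225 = -0.02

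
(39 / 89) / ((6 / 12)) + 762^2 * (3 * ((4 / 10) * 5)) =310063974 / 89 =3483864.88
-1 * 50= -50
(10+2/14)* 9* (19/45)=1349/35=38.54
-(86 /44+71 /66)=-100 /33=-3.03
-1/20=-0.05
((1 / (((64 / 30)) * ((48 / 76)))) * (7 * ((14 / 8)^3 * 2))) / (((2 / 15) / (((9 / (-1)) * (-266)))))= 999864.68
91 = 91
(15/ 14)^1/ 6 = 5/ 28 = 0.18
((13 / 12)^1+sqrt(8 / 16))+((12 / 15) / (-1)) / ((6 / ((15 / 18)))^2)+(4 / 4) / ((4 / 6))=sqrt(2) / 2+208 / 81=3.28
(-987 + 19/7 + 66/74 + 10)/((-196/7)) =252109/7252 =34.76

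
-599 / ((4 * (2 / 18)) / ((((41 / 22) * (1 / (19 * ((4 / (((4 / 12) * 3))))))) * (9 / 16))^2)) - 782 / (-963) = 1531729883699 / 2756758929408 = 0.56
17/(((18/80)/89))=60520/9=6724.44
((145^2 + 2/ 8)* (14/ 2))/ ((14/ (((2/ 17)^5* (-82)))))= -27585128/ 1419857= -19.43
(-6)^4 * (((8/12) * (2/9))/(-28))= -48/7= -6.86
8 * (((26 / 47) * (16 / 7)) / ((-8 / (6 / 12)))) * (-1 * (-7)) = -208 / 47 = -4.43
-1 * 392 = -392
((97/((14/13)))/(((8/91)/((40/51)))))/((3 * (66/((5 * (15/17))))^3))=1280703125/16007968944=0.08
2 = 2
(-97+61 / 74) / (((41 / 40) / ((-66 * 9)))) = 84549960 / 1517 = 55734.98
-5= -5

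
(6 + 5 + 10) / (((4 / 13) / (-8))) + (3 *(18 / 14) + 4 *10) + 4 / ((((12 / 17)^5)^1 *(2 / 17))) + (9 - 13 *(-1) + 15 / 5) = -283.14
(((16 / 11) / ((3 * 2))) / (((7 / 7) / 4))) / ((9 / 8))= 256 / 297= 0.86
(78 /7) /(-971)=-78 /6797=-0.01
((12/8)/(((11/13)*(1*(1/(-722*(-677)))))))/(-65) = -733191/55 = -13330.75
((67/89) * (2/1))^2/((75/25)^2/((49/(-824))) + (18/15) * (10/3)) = -219961/14297405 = -0.02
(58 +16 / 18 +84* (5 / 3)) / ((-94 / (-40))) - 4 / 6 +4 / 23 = 818606 / 9729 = 84.14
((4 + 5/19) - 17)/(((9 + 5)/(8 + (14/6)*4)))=-6292/399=-15.77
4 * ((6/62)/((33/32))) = 128/341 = 0.38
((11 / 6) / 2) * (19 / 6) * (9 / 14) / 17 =209 / 1904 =0.11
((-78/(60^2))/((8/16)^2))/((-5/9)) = 39/250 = 0.16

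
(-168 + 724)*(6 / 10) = 1668 / 5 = 333.60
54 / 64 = 0.84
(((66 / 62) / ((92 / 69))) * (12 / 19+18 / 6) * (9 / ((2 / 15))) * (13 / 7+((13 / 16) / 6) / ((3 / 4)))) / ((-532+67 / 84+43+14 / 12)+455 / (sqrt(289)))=-137610495 / 158822672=-0.87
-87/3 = -29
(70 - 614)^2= 295936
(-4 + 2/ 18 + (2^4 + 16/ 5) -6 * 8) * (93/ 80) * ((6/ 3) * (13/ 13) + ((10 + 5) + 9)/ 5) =-775217/ 3000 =-258.41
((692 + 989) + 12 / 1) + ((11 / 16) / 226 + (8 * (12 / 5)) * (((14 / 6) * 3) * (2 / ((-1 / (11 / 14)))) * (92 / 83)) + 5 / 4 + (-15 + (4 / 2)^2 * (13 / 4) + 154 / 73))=159966849589 / 109546720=1460.26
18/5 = 3.60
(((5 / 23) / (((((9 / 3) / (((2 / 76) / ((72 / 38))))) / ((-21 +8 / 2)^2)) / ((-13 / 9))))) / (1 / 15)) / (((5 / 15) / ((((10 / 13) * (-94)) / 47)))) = 36125 / 1242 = 29.09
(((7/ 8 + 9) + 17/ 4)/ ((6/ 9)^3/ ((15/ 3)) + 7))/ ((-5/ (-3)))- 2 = -6095/ 7624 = -0.80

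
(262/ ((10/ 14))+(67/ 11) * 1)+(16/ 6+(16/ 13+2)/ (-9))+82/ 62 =8345592/ 22165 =376.52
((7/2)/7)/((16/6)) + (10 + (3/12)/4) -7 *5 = -99/4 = -24.75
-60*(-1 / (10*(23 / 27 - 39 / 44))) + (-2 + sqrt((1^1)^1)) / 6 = -42809 / 246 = -174.02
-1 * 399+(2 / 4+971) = 1145 / 2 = 572.50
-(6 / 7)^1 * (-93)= 558 / 7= 79.71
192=192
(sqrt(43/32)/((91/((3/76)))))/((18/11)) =11 * sqrt(86)/331968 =0.00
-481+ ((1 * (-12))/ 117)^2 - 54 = -813719/ 1521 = -534.99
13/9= 1.44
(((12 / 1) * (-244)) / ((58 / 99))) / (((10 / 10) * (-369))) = 16104 / 1189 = 13.54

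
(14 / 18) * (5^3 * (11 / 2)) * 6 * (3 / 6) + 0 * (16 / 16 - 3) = 9625 / 6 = 1604.17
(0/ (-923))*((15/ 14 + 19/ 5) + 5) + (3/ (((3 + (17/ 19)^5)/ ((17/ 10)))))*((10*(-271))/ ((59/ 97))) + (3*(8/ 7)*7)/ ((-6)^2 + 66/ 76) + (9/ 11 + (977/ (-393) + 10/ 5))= -6700607361216864839/ 1053917948101326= -6357.81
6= 6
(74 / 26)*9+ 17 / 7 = 2552 / 91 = 28.04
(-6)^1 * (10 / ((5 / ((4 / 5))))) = -48 / 5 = -9.60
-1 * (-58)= 58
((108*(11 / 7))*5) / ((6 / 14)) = 1980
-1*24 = -24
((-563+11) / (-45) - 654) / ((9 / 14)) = -134764 / 135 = -998.25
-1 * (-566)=566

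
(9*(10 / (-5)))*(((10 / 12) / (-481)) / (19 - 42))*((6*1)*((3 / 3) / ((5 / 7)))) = -126 / 11063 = -0.01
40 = 40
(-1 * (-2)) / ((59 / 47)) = 94 / 59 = 1.59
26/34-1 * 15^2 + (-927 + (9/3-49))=-20353/17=-1197.24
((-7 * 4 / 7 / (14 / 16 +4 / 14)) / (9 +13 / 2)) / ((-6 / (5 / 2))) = 0.09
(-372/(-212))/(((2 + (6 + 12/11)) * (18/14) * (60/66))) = 26257/159000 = 0.17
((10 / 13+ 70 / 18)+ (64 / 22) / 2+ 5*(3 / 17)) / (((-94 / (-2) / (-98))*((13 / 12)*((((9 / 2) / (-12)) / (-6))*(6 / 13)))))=-479945984 / 1028313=-466.73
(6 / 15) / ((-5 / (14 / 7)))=-0.16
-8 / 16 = -1 / 2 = -0.50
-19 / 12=-1.58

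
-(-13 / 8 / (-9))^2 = -169 / 5184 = -0.03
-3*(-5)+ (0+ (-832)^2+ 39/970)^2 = 479174121854.37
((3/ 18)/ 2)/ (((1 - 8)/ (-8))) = 2/ 21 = 0.10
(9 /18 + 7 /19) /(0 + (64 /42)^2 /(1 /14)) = 2079 /77824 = 0.03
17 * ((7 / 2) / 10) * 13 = 1547 / 20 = 77.35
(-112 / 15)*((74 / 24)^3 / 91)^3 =-129961739795077 / 520749219594240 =-0.25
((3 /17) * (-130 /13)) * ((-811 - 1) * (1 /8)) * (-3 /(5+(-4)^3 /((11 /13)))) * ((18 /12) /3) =4785 /1258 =3.80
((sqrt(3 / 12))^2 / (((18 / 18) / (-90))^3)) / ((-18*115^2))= 405 / 529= 0.77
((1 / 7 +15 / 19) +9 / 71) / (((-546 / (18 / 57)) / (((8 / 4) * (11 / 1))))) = -220022 / 16326947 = -0.01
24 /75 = 8 /25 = 0.32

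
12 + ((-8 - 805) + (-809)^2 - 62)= 653618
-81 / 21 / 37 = -27 / 259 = -0.10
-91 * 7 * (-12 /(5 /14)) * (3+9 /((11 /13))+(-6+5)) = 14875224 /55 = 270458.62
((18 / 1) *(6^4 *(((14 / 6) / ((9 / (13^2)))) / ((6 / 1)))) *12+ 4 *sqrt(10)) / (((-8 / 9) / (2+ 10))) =-27597024-54 *sqrt(10) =-27597194.76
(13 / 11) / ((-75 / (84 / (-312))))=0.00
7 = 7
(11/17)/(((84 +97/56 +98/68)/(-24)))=-0.18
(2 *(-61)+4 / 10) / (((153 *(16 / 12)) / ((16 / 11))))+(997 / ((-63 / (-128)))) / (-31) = -120904192 / 1826055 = -66.21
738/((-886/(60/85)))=-4428/7531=-0.59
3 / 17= 0.18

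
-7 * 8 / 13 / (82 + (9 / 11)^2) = -968 / 18577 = -0.05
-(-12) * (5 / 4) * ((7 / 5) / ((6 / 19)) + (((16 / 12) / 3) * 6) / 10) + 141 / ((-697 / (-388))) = 207693 / 1394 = 148.99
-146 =-146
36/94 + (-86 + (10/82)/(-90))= -2969759/34686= -85.62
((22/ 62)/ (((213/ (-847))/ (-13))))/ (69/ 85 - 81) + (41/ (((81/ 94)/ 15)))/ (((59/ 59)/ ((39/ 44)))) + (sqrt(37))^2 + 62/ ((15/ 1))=1667150370317/ 2475332640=673.51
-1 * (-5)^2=-25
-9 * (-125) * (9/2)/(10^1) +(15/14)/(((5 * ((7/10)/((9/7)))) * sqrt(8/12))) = 135 * sqrt(6)/686 +2025/4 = 506.73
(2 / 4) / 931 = 1 / 1862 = 0.00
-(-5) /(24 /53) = 265 /24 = 11.04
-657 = -657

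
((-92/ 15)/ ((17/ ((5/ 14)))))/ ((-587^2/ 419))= 19274/ 123011133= 0.00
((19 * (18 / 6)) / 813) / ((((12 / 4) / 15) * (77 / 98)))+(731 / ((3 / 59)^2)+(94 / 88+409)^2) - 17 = 450873.92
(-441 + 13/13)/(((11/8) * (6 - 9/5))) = -1600/21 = -76.19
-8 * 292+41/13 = -30327/13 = -2332.85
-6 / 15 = -2 / 5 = -0.40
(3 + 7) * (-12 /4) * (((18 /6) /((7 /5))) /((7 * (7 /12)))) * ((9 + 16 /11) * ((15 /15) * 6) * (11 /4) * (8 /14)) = -3726000 /2401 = -1551.85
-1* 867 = -867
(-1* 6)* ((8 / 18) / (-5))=8 / 15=0.53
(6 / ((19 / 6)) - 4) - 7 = -173 / 19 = -9.11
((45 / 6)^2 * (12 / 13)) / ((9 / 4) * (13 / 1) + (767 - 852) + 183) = 0.41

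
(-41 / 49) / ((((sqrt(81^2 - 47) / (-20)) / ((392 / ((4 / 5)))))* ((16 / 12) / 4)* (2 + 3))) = 2460* sqrt(6514) / 3257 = 60.96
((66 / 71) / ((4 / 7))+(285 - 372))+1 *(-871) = -135805 / 142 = -956.37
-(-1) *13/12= 13/12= 1.08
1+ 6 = 7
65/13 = 5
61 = 61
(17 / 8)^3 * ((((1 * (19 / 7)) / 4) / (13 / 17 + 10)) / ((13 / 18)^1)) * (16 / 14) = 4760697 / 4973696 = 0.96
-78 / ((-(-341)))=-78 / 341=-0.23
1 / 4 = 0.25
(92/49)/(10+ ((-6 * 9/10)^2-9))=1150/18473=0.06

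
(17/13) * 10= 170/13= 13.08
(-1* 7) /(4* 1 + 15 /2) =-14 /23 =-0.61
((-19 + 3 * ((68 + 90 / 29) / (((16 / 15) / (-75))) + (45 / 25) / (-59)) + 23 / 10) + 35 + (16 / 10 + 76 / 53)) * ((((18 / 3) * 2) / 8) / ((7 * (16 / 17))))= -2770671071709 / 812519680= -3409.97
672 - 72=600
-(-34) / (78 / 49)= 833 / 39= 21.36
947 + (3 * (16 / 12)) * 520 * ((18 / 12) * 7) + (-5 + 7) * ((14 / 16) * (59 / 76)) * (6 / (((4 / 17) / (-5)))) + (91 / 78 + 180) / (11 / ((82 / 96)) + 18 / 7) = 91493222119 / 4043808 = 22625.51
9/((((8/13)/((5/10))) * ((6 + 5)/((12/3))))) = 2.66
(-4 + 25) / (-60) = -7 / 20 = -0.35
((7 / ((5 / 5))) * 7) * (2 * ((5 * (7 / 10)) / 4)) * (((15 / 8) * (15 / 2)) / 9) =8575 / 64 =133.98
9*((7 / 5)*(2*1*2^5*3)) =12096 / 5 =2419.20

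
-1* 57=-57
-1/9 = -0.11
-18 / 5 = -3.60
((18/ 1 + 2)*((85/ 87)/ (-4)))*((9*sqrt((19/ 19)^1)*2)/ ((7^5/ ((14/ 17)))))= -300/ 69629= -0.00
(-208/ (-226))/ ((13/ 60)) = 480/ 113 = 4.25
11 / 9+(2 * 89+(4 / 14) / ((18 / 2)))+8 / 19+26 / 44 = 180.27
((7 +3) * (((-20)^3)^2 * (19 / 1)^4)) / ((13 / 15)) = 1251081600000000 / 13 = 96237046153846.15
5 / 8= 0.62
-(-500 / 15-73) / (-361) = -319 / 1083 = -0.29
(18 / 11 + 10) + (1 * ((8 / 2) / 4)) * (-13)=-1.36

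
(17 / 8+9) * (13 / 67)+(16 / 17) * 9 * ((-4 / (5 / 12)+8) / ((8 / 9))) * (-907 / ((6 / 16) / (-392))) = -658615295959 / 45560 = -14455998.59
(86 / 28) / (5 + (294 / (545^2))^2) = 3793625576875 / 6175670753854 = 0.61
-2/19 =-0.11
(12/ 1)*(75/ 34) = 450/ 17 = 26.47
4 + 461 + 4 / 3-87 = 1138 / 3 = 379.33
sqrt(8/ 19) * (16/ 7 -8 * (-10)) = 1152 * sqrt(38)/ 133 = 53.39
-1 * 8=-8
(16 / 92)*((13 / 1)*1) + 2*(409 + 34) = 20430 / 23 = 888.26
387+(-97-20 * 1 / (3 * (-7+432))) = 289.98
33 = 33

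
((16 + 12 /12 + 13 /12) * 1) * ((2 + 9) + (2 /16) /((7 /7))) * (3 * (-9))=-173817 /32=-5431.78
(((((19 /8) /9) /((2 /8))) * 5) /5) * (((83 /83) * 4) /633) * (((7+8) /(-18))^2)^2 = 11875 /3691656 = 0.00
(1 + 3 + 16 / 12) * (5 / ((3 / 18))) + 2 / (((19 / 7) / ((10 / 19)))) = 57900 / 361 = 160.39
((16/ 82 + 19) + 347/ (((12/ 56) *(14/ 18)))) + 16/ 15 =2102.26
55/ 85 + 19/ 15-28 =-6652/ 255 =-26.09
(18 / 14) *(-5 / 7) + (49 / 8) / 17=-3719 / 6664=-0.56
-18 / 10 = -1.80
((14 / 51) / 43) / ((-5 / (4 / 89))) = -56 / 975885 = -0.00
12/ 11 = 1.09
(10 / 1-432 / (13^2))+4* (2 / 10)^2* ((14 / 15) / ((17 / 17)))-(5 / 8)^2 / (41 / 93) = 1115358661 / 166296000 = 6.71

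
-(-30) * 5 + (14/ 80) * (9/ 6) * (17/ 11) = 132357/ 880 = 150.41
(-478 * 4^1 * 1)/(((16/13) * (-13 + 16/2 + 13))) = -194.19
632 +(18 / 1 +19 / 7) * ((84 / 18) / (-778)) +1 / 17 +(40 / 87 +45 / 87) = 121377885 / 191777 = 632.91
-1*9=-9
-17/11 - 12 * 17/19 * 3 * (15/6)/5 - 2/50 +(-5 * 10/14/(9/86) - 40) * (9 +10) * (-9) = 462967212/36575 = 12658.02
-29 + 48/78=-369/13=-28.38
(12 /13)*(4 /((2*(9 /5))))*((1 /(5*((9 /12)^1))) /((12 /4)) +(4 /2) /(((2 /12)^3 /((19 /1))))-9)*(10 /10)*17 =50178424 /351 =142958.47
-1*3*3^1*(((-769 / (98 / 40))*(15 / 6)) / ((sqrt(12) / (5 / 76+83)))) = 364102275*sqrt(3) / 3724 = 169345.77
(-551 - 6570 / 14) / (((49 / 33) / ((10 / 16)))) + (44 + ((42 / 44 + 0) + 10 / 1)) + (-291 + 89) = -8700575 / 15092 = -576.50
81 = 81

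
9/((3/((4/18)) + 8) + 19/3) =54/167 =0.32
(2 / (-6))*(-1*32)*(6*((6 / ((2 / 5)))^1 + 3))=1152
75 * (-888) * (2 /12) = -11100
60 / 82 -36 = -1446 / 41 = -35.27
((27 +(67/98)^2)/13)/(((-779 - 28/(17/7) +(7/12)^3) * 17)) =-113960304/724664761093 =-0.00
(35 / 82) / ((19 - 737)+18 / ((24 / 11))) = -0.00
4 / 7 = 0.57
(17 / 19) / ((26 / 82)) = 697 / 247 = 2.82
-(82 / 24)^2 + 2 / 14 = -11623 / 1008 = -11.53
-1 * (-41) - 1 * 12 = 29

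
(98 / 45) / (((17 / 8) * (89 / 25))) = 3920 / 13617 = 0.29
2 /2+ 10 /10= 2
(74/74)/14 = 1/14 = 0.07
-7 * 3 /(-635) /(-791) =-3 /71755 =-0.00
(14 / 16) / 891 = 7 / 7128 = 0.00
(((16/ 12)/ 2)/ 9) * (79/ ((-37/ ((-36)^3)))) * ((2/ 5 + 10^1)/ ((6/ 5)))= 2366208/ 37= 63951.57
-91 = -91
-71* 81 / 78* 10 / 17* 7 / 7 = -9585 / 221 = -43.37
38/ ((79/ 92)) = 44.25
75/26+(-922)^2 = 850086.88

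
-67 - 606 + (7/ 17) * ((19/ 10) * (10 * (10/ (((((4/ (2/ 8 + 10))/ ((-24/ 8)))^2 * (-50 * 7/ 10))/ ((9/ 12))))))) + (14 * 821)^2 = 1149896441199/ 8704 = 132111263.92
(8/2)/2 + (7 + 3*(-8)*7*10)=-1671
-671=-671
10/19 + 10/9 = 280/171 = 1.64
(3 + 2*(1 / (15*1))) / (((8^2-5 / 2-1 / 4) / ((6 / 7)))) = 376 / 8575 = 0.04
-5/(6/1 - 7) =5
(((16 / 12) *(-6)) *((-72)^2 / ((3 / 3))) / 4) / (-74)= 5184 / 37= 140.11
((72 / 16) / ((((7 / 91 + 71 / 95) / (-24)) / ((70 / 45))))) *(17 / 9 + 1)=-899080 / 1527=-588.79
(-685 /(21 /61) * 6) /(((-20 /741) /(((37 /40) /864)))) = 76374623 /161280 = 473.55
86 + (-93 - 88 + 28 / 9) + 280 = 1693 / 9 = 188.11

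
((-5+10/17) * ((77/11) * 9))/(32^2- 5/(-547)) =-0.27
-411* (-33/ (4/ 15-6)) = -203445/ 86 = -2365.64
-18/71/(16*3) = -3/568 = -0.01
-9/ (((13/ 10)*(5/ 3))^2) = -324/ 169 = -1.92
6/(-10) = -3/5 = -0.60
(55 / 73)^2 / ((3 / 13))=39325 / 15987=2.46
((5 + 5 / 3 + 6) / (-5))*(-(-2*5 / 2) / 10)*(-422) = 8018 / 15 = 534.53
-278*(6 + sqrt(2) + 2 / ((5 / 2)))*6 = -56712 / 5 - 1668*sqrt(2) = -13701.31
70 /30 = 7 /3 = 2.33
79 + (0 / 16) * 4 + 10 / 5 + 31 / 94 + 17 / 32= 123119 / 1504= 81.86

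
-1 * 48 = -48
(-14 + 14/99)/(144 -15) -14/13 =-196630/166023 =-1.18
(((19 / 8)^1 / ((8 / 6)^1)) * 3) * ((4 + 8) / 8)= 513 / 64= 8.02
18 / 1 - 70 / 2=-17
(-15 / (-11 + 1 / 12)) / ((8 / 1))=45 / 262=0.17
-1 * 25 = -25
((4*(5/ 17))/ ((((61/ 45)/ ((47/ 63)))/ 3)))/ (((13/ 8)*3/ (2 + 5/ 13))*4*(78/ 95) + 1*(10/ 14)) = 10381125/ 39700508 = 0.26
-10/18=-5/9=-0.56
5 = 5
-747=-747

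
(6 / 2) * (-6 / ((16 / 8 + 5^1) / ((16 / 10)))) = -144 / 35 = -4.11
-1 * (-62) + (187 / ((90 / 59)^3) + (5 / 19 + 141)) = 3545109587 / 13851000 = 255.95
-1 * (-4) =4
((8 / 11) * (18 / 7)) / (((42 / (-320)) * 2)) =-3840 / 539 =-7.12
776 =776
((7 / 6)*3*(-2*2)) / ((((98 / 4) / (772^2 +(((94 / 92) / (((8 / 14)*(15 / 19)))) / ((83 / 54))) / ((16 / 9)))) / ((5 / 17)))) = -100165.52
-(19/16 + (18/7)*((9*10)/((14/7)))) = -13093/112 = -116.90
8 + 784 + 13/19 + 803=30318/19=1595.68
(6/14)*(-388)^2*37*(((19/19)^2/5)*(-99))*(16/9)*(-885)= 520561882368/7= 74365983195.43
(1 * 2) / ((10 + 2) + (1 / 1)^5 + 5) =1 / 9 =0.11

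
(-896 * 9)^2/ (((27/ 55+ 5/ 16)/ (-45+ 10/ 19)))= -6907841740800/ 1919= -3599709088.48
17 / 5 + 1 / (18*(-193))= 59053 / 17370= 3.40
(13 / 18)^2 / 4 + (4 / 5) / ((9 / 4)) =3149 / 6480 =0.49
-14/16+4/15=-73/120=-0.61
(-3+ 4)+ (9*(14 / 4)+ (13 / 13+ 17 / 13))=905 / 26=34.81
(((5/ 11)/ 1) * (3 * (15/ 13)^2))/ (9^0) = 3375/ 1859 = 1.82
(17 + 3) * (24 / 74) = 240 / 37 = 6.49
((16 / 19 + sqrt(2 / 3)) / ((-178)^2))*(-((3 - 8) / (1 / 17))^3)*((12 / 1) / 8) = 614125*sqrt(6) / 63368 + 3684750 / 150499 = 48.22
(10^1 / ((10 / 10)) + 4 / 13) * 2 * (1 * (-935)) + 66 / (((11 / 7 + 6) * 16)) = -106242917 / 5512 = -19274.84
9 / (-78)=-3 / 26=-0.12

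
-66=-66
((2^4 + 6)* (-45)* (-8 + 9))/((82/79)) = -953.78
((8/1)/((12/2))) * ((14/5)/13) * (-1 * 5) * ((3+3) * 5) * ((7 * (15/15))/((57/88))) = -344960/741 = -465.53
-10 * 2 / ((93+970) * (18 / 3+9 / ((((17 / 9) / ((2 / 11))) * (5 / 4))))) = -9350 / 3326127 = -0.00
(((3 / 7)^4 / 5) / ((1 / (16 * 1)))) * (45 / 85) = 11664 / 204085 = 0.06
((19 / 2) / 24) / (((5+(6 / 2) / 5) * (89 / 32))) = 95 / 3738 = 0.03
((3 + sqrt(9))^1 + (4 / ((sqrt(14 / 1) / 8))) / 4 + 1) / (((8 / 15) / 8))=60 *sqrt(14) / 7 + 105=137.07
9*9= 81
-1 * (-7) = 7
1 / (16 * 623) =0.00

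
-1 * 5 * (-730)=3650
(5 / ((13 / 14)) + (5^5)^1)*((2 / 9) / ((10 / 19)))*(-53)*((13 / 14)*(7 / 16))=-2731991 / 96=-28458.24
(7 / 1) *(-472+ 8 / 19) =-62720 / 19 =-3301.05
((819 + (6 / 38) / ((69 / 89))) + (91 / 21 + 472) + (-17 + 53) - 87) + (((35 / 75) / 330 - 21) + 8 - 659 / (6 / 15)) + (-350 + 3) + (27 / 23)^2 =-18945322984 / 24876225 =-761.58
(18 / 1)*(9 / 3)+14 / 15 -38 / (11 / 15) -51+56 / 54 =-69569 / 1485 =-46.85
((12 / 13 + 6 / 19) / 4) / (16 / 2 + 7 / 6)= 459 / 13585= 0.03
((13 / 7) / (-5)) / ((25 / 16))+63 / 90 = 809 / 1750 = 0.46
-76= -76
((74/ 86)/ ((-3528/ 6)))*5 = -185/ 25284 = -0.01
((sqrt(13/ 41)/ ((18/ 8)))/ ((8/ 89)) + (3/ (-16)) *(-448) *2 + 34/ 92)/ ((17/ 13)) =1157 *sqrt(533)/ 12546 + 100685/ 782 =130.88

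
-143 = -143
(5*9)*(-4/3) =-60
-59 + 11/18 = -1051/18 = -58.39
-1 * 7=-7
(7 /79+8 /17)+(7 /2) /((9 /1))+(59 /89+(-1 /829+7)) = 15356283025 /1783581894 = 8.61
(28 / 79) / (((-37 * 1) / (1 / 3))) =-28 / 8769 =-0.00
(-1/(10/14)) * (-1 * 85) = 119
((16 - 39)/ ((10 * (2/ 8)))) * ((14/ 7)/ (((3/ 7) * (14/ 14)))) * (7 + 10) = -10948/ 15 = -729.87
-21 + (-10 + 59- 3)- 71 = -46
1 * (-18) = -18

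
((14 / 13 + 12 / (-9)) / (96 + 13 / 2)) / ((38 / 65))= -10 / 2337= -0.00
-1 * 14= -14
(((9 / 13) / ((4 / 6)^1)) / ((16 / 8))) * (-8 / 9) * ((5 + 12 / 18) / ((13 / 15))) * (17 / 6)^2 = -24565 / 1014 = -24.23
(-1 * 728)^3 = -385828352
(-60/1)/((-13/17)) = 78.46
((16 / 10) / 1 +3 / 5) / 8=11 / 40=0.28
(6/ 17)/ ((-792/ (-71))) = 71/ 2244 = 0.03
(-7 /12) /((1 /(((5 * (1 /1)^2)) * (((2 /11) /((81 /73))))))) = -2555 /5346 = -0.48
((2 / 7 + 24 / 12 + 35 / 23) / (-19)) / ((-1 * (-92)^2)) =613 / 25891376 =0.00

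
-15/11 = -1.36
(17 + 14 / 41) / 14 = 711 / 574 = 1.24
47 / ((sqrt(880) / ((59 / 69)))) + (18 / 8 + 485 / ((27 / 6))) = 2773 * sqrt(55) / 15180 + 3961 / 36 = 111.38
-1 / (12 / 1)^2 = -0.01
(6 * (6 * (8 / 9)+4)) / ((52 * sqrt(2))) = 7 * sqrt(2) / 13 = 0.76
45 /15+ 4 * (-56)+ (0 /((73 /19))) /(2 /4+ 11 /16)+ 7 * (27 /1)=-32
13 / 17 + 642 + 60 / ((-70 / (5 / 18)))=229382 / 357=642.53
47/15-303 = -4498/15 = -299.87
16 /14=8 /7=1.14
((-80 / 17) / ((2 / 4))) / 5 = -1.88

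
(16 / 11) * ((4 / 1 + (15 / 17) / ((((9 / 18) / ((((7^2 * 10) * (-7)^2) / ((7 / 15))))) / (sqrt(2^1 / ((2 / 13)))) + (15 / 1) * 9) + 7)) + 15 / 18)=996444200630225096 / 141553615596119949 - 24696000 * sqrt(13) / 519029923852439813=7.04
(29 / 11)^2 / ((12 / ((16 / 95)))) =3364 / 34485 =0.10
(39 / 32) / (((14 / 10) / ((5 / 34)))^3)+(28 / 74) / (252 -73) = 10075500481 / 2857166862592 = 0.00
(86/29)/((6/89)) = 3827/87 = 43.99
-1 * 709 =-709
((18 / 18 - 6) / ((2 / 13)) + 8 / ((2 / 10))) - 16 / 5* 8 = -181 / 10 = -18.10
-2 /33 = -0.06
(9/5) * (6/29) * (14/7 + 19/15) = 1.22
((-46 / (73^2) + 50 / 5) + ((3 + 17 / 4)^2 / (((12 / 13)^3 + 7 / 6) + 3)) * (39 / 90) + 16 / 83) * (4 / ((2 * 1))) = 34153195175947 / 1155182038040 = 29.57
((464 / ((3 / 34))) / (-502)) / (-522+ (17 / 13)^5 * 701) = -2928759184 / 603533122683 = -0.00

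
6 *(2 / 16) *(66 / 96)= 33 / 64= 0.52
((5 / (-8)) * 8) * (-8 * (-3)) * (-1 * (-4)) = -480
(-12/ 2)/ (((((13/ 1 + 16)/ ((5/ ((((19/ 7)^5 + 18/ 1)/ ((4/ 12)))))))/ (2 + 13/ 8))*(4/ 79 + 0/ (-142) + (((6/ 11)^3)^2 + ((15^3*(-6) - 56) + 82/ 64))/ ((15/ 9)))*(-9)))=-18817563459464/ 272886144179044181715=-0.00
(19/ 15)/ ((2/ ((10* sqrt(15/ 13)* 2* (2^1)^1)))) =76* sqrt(195)/ 39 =27.21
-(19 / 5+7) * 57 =-3078 / 5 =-615.60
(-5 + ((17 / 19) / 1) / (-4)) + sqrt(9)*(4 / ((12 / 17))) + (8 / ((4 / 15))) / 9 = 3445 / 228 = 15.11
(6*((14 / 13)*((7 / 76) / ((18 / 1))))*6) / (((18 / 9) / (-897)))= -3381 / 38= -88.97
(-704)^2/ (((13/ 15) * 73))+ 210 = 7633530/ 949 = 8043.76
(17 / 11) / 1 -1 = 6 / 11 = 0.55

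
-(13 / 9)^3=-2197 / 729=-3.01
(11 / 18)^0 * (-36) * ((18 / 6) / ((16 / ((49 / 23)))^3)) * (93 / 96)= -98472213 / 398688256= -0.25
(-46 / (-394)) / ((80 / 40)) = 23 / 394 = 0.06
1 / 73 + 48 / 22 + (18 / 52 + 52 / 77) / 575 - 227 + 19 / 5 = -3714346081 / 16806790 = -221.00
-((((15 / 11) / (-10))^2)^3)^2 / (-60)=177147 / 257100052620984320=0.00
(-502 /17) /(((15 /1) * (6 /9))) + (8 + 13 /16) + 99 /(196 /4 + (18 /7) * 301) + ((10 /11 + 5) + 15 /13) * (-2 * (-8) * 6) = 109482505961 /160057040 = 684.02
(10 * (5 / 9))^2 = 2500 / 81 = 30.86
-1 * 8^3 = -512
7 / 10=0.70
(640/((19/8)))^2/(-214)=-13107200/38627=-339.33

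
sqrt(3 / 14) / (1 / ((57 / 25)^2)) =3249 * sqrt(42) / 8750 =2.41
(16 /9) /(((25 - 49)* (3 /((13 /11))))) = -26 /891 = -0.03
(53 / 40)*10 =53 / 4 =13.25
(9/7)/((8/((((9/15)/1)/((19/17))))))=459/5320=0.09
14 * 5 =70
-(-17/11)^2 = -289/121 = -2.39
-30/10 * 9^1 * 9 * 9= -2187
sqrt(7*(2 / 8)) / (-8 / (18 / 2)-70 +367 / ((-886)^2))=-3532482*sqrt(7) / 500824145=-0.02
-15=-15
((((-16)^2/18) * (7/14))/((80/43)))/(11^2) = 0.03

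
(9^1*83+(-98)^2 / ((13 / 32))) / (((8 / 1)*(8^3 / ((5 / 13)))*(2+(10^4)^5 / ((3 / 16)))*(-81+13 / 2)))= -4755585 / 82513100800000000000309424128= -0.00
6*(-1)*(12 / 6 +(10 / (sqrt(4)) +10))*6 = -612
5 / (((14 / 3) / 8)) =60 / 7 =8.57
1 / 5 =0.20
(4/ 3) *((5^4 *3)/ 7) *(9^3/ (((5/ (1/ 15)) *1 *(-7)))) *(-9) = 218700/ 49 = 4463.27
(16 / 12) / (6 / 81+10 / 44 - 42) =-792 / 24769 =-0.03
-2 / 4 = -1 / 2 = -0.50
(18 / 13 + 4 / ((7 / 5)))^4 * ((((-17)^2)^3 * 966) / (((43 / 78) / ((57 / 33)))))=8429982725764098232128 / 356439083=23650556652801.45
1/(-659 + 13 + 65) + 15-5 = 5809/581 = 10.00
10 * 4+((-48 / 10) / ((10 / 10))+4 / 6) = 538 / 15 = 35.87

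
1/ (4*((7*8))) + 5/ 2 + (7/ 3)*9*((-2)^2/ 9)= 7955/ 672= 11.84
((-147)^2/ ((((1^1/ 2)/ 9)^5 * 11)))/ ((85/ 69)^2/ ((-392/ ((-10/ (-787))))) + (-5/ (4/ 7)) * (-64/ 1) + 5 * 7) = 29986527755701448064/ 4806606840365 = 6238606.31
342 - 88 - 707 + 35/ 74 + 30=-31267/ 74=-422.53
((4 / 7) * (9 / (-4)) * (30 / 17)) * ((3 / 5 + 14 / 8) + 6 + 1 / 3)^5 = -38387392786601 / 342720000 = -112008.03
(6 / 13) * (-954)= -5724 / 13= -440.31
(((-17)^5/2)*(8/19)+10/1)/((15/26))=-147660188/285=-518105.92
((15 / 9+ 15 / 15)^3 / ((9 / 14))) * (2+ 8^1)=71680 / 243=294.98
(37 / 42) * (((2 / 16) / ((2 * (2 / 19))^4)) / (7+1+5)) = 4.31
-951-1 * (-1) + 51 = -899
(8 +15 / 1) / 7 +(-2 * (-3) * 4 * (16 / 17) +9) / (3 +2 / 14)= 34915 / 2618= 13.34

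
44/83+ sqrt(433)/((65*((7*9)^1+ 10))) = sqrt(433)/4745+ 44/83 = 0.53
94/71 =1.32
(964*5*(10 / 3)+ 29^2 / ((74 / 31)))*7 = 25515091 / 222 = 114932.84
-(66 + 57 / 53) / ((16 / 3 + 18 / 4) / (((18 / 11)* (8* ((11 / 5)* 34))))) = -20886336 / 3127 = -6679.35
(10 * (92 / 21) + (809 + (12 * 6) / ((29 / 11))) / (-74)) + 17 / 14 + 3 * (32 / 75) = 19717681 / 563325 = 35.00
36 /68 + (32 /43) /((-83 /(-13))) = 39193 /60673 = 0.65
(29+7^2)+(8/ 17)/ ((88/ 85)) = 863/ 11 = 78.45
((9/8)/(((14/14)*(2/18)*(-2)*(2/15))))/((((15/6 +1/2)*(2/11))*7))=-4455/448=-9.94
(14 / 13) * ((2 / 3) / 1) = 0.72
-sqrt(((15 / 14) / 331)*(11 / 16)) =-sqrt(764610) / 18536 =-0.05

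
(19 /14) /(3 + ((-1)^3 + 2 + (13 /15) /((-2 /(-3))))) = 95 /371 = 0.26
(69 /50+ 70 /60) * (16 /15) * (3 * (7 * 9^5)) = 421058736 /125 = 3368469.89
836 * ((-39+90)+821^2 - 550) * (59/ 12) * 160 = 442957141440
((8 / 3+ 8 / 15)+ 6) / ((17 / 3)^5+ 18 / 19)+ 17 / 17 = 135120667 / 134908285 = 1.00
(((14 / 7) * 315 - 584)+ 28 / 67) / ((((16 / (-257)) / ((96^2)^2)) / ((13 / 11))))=-55157149532160 / 737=-74840094344.86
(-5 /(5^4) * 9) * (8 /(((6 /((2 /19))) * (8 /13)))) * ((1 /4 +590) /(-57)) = 30693 /180500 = 0.17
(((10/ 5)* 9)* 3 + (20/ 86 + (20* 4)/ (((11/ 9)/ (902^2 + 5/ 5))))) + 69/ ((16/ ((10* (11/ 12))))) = 806056164809/ 15136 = 53254239.22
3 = 3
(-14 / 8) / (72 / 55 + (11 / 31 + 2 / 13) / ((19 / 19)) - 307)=155155 / 27057456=0.01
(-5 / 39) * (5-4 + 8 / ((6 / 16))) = -335 / 117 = -2.86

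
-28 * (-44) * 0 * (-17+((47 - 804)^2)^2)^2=0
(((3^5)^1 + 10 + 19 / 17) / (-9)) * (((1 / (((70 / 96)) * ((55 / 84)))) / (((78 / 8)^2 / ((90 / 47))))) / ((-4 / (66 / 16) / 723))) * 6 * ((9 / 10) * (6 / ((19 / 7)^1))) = 136008585216 / 12827945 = 10602.52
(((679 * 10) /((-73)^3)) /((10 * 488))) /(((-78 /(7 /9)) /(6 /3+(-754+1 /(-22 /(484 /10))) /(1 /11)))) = -197634493 /666339438960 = -0.00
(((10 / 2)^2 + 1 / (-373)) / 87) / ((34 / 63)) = 97902 / 183889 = 0.53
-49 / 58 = -0.84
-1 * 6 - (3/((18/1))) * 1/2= -73/12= -6.08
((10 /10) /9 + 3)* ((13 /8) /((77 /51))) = 221 /66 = 3.35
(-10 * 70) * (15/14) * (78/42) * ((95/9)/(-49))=308750/1029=300.05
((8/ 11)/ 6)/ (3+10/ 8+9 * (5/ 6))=16/ 1551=0.01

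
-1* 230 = -230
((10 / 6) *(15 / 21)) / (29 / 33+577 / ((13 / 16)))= 3575 / 2135231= 0.00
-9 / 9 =-1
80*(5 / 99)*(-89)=-35600 / 99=-359.60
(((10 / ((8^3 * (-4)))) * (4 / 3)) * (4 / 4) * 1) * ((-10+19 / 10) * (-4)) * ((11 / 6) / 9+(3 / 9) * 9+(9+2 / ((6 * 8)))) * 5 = -13225 / 1024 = -12.92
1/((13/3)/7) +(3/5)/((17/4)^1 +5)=4041/2405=1.68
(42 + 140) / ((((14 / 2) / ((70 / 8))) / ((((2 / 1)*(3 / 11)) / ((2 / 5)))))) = 6825 / 22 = 310.23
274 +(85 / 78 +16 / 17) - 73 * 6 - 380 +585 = 57059 / 1326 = 43.03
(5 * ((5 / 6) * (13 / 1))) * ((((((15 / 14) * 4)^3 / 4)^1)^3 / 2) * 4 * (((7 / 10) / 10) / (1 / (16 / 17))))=5330812500000 / 98001617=54395.15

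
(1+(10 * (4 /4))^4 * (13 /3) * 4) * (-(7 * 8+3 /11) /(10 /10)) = -29261987 /3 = -9753995.67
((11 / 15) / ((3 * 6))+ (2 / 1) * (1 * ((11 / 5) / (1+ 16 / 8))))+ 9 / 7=5279 / 1890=2.79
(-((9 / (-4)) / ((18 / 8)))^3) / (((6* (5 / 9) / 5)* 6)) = 1 / 4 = 0.25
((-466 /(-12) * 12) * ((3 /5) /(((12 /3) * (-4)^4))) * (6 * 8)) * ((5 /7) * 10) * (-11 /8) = -115335 /896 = -128.72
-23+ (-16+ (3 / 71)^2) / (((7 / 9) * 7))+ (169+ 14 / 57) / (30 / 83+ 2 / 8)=250.86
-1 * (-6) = 6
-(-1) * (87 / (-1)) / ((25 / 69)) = -6003 / 25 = -240.12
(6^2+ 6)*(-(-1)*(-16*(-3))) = 2016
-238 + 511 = 273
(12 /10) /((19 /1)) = 6 /95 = 0.06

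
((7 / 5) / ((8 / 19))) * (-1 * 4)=-133 / 10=-13.30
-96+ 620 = 524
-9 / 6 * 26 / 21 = -13 / 7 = -1.86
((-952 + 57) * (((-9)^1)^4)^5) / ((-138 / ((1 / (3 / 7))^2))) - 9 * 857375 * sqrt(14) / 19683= 19747200692849689354365 / 46 - 857375 * sqrt(14) / 2187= 429286971583688897541.08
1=1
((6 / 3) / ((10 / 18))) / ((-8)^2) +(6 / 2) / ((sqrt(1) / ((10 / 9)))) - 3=187 / 480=0.39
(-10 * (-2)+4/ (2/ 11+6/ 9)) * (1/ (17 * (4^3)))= 173/ 7616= 0.02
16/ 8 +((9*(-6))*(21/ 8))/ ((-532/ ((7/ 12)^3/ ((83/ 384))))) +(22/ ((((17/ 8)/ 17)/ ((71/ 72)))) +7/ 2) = 20358467/ 113544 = 179.30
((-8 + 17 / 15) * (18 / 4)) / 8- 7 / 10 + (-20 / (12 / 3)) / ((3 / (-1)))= -139 / 48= -2.90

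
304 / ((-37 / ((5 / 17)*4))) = -6080 / 629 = -9.67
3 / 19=0.16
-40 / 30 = -4 / 3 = -1.33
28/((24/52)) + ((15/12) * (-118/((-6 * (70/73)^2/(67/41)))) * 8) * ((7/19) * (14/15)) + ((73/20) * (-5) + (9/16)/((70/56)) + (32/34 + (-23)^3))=-35765058461/2979675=-12003.01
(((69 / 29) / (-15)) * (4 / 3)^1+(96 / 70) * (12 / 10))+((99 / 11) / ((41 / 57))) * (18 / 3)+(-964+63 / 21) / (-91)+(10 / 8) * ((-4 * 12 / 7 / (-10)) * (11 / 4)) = 1451353901 / 16229850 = 89.42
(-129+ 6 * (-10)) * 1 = -189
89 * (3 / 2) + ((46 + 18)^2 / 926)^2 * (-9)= -18260949 / 428738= -42.59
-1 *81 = -81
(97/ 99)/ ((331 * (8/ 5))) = 485/ 262152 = 0.00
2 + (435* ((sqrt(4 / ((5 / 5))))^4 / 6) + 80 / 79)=91878 / 79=1163.01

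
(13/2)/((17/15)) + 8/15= 3197/510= 6.27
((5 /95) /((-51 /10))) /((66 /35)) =-175 /31977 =-0.01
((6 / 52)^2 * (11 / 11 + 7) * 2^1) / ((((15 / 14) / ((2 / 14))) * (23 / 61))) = 1464 / 19435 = 0.08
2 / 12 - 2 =-11 / 6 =-1.83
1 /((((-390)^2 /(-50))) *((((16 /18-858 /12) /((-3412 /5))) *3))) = -3412 /3221985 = -0.00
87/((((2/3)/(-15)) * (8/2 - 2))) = -3915/4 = -978.75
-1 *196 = -196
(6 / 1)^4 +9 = 1305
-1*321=-321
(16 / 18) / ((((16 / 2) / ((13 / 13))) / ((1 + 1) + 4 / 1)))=2 / 3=0.67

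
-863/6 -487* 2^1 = -6707/6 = -1117.83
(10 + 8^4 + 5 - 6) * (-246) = -1009830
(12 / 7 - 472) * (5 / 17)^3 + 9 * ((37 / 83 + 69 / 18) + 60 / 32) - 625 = -13280703193 / 22835624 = -581.58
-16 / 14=-8 / 7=-1.14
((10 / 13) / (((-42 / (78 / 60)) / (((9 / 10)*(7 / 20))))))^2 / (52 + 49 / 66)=297 / 278480000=0.00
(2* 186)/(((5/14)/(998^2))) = 5187188832/5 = 1037437766.40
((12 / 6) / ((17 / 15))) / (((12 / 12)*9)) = 10 / 51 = 0.20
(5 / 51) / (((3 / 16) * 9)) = 80 / 1377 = 0.06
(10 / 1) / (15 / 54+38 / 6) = 180 / 119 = 1.51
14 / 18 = 7 / 9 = 0.78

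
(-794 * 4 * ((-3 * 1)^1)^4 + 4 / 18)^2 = 5360623351204 / 81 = 66180535200.05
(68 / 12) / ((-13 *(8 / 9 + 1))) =-3 / 13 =-0.23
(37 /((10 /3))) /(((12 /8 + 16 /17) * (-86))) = -1887 /35690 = -0.05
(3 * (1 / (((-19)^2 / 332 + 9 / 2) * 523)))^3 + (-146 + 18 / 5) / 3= -130030968638479934792 / 2739416474187726375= -47.47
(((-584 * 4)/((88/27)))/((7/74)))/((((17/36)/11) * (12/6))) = -10501488/119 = -88247.80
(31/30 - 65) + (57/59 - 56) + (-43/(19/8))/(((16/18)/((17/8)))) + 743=78117989/134520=580.72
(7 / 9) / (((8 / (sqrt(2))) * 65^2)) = 7 * sqrt(2) / 304200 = 0.00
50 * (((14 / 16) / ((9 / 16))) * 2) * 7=9800 / 9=1088.89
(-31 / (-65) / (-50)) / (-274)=31 / 890500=0.00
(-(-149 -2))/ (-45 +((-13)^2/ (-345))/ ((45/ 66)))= -781425/ 236593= -3.30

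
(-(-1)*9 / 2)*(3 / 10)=27 / 20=1.35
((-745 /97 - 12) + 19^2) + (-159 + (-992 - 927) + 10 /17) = -2862816 /1649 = -1736.09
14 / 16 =7 / 8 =0.88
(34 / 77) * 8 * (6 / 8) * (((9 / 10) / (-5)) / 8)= -459 / 7700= -0.06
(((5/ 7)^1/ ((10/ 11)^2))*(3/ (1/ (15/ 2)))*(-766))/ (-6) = 139029/ 56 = 2482.66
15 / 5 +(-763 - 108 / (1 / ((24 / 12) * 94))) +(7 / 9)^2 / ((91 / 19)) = -21063.87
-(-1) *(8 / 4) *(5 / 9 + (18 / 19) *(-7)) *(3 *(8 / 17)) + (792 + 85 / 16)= 12095549 / 15504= 780.16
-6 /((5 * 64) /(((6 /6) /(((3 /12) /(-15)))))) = 9 /8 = 1.12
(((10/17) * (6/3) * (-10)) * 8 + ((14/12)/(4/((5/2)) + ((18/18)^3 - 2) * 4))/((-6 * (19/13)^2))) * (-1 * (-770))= -72441.38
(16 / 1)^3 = 4096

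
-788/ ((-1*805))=788/ 805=0.98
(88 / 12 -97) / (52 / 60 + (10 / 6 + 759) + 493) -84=-1582057 / 18818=-84.07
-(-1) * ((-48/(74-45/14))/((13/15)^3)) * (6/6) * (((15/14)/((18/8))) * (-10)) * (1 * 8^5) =353894400000/2177227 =162543.64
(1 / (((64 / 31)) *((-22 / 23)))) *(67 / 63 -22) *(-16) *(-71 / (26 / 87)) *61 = 118119202753 / 48048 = 2458358.37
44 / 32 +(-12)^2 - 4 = 1131 / 8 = 141.38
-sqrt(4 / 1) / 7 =-2 / 7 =-0.29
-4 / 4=-1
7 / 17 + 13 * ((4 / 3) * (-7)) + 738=31471 / 51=617.08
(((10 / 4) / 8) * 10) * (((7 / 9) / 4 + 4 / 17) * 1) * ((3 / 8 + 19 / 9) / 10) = 235385 / 705024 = 0.33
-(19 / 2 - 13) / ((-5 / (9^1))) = -63 / 10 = -6.30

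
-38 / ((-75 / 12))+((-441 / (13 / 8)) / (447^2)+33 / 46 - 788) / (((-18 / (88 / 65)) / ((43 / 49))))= 55223157599894 / 951405539175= 58.04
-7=-7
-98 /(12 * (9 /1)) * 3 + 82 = 1427 /18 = 79.28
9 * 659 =5931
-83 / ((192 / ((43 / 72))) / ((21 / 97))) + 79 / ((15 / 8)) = 94038029 / 2234880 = 42.08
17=17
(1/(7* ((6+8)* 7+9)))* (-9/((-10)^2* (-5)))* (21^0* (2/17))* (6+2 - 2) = 27/1591625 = 0.00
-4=-4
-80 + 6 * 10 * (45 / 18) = 70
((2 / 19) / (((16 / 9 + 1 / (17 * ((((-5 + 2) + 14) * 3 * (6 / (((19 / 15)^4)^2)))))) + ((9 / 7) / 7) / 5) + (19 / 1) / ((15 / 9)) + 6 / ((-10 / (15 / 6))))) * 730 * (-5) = -771441739277343750 / 23525078080801699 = -32.79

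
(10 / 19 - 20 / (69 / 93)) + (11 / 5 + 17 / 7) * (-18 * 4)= -5501418 / 15295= -359.69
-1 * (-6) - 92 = -86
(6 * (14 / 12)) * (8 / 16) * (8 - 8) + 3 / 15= 1 / 5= 0.20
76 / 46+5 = 153 / 23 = 6.65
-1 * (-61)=61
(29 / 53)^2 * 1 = 841 / 2809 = 0.30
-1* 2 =-2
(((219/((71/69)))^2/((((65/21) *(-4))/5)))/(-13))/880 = 4795188741/2998790080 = 1.60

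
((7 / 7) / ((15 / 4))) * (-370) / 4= -74 / 3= -24.67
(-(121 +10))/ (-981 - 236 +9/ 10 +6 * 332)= -0.17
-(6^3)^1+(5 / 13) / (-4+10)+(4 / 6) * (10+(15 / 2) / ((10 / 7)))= -2675 / 13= -205.77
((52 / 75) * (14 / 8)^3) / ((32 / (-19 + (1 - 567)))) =-67.93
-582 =-582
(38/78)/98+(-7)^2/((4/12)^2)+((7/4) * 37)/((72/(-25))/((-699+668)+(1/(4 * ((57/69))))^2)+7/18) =14193020026586/24669685677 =575.32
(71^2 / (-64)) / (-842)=5041 / 53888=0.09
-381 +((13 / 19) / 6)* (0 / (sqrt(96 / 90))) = -381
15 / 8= 1.88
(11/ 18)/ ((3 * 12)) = 11/ 648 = 0.02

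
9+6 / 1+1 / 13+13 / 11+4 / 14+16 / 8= 18563 / 1001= 18.54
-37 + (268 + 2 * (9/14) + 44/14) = 1648/7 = 235.43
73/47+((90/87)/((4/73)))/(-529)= 2188321/1442054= 1.52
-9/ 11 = -0.82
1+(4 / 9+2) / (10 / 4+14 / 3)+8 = 9.34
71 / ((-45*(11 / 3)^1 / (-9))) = 3.87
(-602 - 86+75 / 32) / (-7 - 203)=21941 / 6720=3.27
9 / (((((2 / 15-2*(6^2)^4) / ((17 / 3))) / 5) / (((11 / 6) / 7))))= -14025 / 705438692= -0.00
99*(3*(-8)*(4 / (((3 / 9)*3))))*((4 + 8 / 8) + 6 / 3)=-66528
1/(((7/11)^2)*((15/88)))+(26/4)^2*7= 912097/2940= 310.24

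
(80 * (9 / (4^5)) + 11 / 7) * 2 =1019 / 224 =4.55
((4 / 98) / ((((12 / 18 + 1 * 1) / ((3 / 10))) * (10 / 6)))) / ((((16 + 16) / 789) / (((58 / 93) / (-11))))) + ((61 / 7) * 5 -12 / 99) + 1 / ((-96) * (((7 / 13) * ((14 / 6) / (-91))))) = 8862156551 / 200508000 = 44.20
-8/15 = -0.53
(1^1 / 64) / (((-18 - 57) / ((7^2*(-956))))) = 11711 / 1200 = 9.76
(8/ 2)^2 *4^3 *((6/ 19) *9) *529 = 29251584/ 19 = 1539557.05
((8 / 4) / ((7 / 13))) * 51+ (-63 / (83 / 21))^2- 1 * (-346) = 38072275 / 48223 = 789.50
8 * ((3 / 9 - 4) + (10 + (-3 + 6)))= 74.67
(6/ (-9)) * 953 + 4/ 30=-635.20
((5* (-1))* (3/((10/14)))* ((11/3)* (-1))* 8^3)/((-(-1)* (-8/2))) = -9856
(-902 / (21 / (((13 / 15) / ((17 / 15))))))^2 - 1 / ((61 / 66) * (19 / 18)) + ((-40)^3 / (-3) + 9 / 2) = 6622187475863 / 295426782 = 22415.66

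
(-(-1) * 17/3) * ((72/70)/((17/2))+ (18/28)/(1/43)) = 11013/70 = 157.33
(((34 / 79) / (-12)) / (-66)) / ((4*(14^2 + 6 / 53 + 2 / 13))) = 11713 / 16921891008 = 0.00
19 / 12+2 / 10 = 107 / 60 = 1.78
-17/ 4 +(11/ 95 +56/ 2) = 9069/ 380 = 23.87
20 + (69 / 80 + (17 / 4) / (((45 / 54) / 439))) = 180781 / 80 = 2259.76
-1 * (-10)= 10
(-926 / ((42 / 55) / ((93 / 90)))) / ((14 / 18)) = -157883 / 98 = -1611.05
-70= -70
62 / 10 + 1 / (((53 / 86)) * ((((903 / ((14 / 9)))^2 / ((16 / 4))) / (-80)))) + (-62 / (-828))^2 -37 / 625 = 13501435699703 / 2197189597500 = 6.14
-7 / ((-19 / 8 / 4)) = 224 / 19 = 11.79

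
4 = 4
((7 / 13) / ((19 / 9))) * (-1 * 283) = -17829 / 247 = -72.18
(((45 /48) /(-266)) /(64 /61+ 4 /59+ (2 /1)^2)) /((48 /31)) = -0.00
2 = 2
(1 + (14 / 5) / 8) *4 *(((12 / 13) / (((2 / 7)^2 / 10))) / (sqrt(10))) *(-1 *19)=-75411 *sqrt(10) / 65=-3668.78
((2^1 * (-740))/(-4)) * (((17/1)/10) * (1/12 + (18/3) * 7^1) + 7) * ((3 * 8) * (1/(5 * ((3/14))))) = 1952860/3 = 650953.33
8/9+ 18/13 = 266/117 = 2.27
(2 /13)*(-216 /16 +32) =37 /13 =2.85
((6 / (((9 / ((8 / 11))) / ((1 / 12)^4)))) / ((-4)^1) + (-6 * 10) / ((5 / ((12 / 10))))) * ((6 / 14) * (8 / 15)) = -12317189 / 3742200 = -3.29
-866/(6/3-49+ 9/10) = 18.79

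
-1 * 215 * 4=-860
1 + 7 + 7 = 15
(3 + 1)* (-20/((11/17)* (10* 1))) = -136/11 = -12.36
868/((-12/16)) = -3472/3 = -1157.33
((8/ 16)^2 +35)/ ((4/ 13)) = 1833/ 16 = 114.56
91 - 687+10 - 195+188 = -593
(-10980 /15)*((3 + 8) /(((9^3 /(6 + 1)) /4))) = -75152 /243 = -309.27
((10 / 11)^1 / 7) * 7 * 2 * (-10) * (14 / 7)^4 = -290.91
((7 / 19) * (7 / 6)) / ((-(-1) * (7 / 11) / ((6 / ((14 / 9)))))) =2.61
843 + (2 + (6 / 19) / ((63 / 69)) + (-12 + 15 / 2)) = 223665 / 266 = 840.85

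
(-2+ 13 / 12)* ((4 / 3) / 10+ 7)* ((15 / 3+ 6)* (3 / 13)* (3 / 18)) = -2.77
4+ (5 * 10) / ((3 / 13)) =220.67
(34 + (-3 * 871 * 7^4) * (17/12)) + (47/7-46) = -248861397/28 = -8887907.04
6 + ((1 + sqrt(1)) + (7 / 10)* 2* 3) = 61 / 5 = 12.20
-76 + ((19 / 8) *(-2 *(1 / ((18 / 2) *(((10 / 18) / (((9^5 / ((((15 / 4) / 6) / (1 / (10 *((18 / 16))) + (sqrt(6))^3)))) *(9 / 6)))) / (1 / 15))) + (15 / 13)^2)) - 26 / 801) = -6731586 *sqrt(6) / 125 - 297870693611 / 338422500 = -132791.78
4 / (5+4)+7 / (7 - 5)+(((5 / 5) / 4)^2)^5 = 37224457 / 9437184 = 3.94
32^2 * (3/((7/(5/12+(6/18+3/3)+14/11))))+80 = 15472/11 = 1406.55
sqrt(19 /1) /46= sqrt(19) /46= 0.09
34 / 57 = 0.60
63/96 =21/32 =0.66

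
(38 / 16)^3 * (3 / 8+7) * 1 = 404681 / 4096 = 98.80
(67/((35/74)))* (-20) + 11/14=-39653/14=-2832.36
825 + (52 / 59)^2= 825.78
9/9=1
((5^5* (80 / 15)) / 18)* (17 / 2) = 212500 / 27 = 7870.37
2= 2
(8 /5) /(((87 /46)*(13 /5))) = 0.33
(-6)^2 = 36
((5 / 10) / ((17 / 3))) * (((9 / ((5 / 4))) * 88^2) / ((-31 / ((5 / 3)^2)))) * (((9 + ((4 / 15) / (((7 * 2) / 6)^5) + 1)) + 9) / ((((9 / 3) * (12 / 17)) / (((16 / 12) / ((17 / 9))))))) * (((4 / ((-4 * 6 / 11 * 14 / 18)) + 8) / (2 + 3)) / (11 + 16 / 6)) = -2930998627392 / 12710209715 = -230.60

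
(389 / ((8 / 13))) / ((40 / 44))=55627 / 80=695.34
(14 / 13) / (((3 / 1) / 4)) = 56 / 39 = 1.44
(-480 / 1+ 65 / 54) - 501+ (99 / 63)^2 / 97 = -251469943 / 256662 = -979.77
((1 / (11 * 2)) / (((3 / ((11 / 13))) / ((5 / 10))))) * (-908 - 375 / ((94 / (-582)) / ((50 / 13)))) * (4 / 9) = 4901462 / 214461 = 22.85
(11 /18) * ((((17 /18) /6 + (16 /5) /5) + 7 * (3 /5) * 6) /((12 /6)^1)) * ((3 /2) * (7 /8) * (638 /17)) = 101420627 /259200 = 391.28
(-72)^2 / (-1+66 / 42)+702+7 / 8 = 78199 / 8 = 9774.88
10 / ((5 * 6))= 0.33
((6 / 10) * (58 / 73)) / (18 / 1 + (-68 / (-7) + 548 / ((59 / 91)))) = 11977 / 21931755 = 0.00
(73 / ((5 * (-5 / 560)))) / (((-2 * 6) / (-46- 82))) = -261632 / 15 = -17442.13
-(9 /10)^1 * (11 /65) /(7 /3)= -297 /4550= -0.07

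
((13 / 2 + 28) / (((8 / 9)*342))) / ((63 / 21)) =23 / 608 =0.04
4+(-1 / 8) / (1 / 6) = 3.25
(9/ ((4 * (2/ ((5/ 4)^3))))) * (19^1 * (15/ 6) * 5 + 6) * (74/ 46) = 20271375/ 23552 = 860.71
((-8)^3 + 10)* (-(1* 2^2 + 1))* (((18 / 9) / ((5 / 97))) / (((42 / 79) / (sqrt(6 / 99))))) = 3846826* sqrt(66) / 693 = 45096.34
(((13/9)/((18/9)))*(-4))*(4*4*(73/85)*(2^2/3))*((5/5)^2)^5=-121472/2295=-52.93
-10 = -10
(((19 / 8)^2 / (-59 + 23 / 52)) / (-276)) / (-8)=-4693 / 107573760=-0.00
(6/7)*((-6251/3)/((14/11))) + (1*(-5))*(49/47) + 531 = -288697/329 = -877.50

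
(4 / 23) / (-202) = -2 / 2323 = -0.00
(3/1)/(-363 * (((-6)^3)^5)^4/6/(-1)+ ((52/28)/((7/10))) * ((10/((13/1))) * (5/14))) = 1029/1014202128616273126789681093809233692118261132427514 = 0.00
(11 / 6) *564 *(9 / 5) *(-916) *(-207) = 352905854.40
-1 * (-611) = 611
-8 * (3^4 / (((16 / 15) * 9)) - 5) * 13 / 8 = -715 / 16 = -44.69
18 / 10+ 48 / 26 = 237 / 65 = 3.65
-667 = -667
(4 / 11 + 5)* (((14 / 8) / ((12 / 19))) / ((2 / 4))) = 7847 / 264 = 29.72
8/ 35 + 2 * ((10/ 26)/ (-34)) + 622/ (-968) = -1634573/ 3743740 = -0.44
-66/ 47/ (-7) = 66/ 329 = 0.20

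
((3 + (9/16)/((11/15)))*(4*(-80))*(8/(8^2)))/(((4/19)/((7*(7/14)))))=-440895/176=-2505.09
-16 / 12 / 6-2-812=-7328 / 9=-814.22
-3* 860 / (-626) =1290 / 313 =4.12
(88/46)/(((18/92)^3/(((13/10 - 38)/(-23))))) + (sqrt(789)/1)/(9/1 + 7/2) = 2 * sqrt(789)/25 + 1485616/3645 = 409.82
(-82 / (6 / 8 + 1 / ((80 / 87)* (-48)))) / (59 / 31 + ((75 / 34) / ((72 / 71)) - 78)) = 2655068160 / 1740894589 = 1.53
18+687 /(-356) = 5721 /356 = 16.07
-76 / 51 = -1.49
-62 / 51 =-1.22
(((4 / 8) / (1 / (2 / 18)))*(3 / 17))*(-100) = -0.98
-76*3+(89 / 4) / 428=-390247 / 1712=-227.95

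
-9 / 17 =-0.53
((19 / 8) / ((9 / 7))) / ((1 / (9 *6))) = 99.75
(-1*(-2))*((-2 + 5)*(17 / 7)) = 102 / 7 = 14.57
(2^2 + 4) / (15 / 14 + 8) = 112 / 127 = 0.88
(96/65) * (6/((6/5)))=96/13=7.38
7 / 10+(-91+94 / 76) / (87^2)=54979 / 79895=0.69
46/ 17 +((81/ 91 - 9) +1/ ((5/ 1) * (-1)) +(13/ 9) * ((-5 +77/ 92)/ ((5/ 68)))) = -27983110/ 320229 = -87.38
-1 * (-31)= 31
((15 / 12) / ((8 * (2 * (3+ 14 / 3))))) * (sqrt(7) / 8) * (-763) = -11445 * sqrt(7) / 11776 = -2.57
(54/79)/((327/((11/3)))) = 0.01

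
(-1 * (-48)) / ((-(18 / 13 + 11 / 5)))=-3120 / 233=-13.39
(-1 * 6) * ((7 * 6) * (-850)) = 214200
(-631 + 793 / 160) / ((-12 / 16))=33389 / 40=834.72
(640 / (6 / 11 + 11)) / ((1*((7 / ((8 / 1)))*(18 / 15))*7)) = 140800 / 18669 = 7.54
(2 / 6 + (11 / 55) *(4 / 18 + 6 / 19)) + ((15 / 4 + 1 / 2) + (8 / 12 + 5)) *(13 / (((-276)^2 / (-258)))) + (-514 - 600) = -1791483311 / 1608160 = -1114.00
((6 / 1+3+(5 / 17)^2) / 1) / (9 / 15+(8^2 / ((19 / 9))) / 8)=249470 / 120513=2.07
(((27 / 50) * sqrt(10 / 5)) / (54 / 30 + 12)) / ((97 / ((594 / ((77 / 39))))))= 9477 * sqrt(2) / 78085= 0.17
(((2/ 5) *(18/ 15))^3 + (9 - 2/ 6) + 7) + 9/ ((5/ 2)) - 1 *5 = 673934/ 46875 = 14.38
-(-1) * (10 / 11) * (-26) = -260 / 11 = -23.64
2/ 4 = 0.50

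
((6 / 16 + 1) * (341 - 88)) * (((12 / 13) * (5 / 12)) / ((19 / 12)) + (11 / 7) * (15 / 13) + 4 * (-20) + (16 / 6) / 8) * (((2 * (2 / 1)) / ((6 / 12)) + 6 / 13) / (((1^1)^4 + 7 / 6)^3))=-1109137766220 / 49381969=-22460.38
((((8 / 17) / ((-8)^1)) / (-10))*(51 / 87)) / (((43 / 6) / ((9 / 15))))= 9 / 31175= 0.00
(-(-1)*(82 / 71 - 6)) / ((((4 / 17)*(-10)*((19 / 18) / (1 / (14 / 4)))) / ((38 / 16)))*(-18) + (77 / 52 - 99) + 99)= -304096 / 4227979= -0.07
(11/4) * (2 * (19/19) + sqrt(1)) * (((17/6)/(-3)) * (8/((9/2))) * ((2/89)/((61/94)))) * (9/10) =-35156/81435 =-0.43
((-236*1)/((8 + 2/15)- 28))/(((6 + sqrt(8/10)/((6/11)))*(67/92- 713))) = -542800/180690959 + 597080*sqrt(5)/1626218631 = -0.00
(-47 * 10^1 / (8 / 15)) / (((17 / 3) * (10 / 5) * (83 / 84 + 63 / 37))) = -28.90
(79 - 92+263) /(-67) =-250 /67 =-3.73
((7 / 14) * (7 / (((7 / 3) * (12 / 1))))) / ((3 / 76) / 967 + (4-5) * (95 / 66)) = -606309 / 6981542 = -0.09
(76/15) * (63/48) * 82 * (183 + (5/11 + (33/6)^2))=51274559/440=116533.09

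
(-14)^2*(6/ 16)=147/ 2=73.50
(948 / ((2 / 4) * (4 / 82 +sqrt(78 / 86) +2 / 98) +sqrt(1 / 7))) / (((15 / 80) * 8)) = 109193168 / (5977 +24682 * sqrt(7) +2009 * sqrt(1677)) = 711.12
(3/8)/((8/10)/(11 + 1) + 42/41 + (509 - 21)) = 1845/2406328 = 0.00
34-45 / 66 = 733 / 22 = 33.32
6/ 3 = 2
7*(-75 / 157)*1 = -525 / 157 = -3.34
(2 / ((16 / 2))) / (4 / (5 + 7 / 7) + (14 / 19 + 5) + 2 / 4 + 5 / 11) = 627 / 18454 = 0.03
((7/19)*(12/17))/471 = 28/50711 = 0.00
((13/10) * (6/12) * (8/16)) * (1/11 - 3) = -0.95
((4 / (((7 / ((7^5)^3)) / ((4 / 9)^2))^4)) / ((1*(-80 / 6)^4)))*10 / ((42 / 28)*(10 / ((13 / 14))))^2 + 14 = 23352363580479928938302865072403393497691816669142 / 14946778125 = 1562367714646190945468582000000000000000.00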